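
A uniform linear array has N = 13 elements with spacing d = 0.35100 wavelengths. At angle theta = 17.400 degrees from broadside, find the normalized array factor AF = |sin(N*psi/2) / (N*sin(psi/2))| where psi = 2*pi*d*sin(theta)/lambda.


psi = 2*pi*0.35100*sin(17.400 deg) = 0.6595040 rad
AF = |sin(13*0.6595040/2) / (13*sin(0.6595040/2))| = 0.2164

0.2164


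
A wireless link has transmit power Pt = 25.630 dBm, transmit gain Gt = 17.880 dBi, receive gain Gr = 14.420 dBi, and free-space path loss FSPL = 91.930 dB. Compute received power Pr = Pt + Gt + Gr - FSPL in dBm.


Pr = 25.630 + 17.880 + 14.420 - 91.930 = -34.00 dBm

-34.00 dBm


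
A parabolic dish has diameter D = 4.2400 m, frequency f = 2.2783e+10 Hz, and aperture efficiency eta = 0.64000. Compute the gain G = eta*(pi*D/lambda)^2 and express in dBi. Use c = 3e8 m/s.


lambda = c / f = 3.0000e+08 / 2.2783e+10 = 0.01316771 m
G_linear = 0.64000 * (pi * 4.2400 / 0.01316771)^2 = 654924.0
G_dBi = 10 * log10(654924.0) = 58.16 dBi

58.16 dBi


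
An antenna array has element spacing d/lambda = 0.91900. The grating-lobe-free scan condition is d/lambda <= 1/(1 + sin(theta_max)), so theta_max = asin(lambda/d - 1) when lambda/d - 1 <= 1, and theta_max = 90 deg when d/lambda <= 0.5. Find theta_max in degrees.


lambda/d - 1 = 1/0.91900 - 1 = 0.08813928
theta_max = asin(0.08813928) = 5.057 deg

5.057 deg


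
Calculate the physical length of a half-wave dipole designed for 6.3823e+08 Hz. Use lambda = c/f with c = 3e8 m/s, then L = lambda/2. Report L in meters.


lambda = c / f = 3.0000e+08 / 6.3823e+08 = 0.4700500 m
L = lambda / 2 = 0.4700500 / 2 = 0.2350 m

0.2350 m


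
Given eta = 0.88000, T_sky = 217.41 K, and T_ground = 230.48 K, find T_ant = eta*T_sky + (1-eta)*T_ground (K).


T_ant = 0.88000 * 217.41 + (1 - 0.88000) * 230.48 = 219.0 K

219.0 K


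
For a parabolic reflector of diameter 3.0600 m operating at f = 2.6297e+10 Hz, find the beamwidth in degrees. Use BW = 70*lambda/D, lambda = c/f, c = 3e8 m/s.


lambda = c / f = 3.0000e+08 / 2.6297e+10 = 0.01140815 m
BW = 70 * 0.01140815 / 3.0600 = 0.2610 deg

0.2610 deg


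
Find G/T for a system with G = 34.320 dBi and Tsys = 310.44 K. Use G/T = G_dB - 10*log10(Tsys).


G/T = 34.320 - 10*log10(310.44) = 34.320 - 24.91978 = 9.400 dB/K

9.400 dB/K


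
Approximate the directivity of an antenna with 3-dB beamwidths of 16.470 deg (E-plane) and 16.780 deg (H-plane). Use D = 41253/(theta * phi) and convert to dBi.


D_linear = 41253 / (16.470 * 16.780) = 149.2691
D_dBi = 10 * log10(149.2691) = 21.74 dBi

21.74 dBi


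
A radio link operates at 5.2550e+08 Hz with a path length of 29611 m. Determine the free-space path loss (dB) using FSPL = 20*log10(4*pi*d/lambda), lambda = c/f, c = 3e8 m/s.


lambda = c / f = 3.0000e+08 / 5.2550e+08 = 0.5708849 m
FSPL = 20 * log10(4*pi*29611/0.5708849) = 116.3 dB

116.3 dB


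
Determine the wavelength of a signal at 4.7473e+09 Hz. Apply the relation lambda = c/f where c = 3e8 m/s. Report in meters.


lambda = c / f = 3.0000e+08 / 4.7473e+09 = 0.06319 m

0.06319 m


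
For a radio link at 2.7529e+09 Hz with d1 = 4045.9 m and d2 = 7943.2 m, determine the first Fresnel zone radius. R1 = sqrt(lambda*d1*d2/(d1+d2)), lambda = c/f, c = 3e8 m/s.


lambda = c / f = 3.0000e+08 / 2.7529e+09 = 0.1089760 m
R1 = sqrt(0.1089760 * 4045.9 * 7943.2 / (4045.9 + 7943.2)) = 17.09 m

17.09 m


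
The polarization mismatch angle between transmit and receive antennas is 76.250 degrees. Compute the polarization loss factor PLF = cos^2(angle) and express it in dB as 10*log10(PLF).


PLF_linear = cos^2(76.250 deg) = 0.05649458
PLF_dB = 10 * log10(0.05649458) = -12.48 dB

-12.48 dB


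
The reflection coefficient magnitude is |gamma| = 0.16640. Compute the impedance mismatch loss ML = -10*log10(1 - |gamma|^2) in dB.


ML = -10 * log10(1 - 0.16640^2) = -10 * log10(0.97231104) = 0.1219 dB

0.1219 dB


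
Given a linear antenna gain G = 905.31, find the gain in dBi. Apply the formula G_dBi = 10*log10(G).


G_dBi = 10 * log10(905.31) = 29.57 dBi

29.57 dBi


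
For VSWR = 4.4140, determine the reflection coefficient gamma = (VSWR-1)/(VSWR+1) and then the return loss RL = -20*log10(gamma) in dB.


gamma = (4.4140 - 1) / (4.4140 + 1) = 0.6305874
RL = -20 * log10(0.6305874) = 4.005 dB

4.005 dB


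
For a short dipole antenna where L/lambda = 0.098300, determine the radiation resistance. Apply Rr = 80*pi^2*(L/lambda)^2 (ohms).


Rr = 80 * pi^2 * (0.098300)^2 = 80 * 9.869604 * 9.662890e-03 = 7.630 ohm

7.630 ohm


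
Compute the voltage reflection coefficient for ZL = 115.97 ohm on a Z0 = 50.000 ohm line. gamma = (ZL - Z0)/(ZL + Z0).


gamma = (115.97 - 50.000) / (115.97 + 50.000) = 0.3975

0.3975


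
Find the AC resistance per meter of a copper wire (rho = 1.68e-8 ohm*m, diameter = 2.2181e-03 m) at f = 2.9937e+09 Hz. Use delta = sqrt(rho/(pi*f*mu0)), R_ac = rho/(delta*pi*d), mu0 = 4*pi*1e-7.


delta = sqrt(1.68e-8 / (pi * 2.9937e+09 * 4*pi*1e-7)) = 1.192259e-06 m
R_ac = 1.68e-8 / (1.192259e-06 * pi * 2.2181e-03) = 2.022 ohm/m

2.022 ohm/m


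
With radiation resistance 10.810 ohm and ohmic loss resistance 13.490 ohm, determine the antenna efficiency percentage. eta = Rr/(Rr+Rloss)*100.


eta = 10.810 / (10.810 + 13.490) * 100 = 44.49%

44.49%


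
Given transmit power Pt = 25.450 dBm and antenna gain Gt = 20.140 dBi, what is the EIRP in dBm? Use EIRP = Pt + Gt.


EIRP = Pt + Gt = 25.450 + 20.140 = 45.59 dBm

45.59 dBm


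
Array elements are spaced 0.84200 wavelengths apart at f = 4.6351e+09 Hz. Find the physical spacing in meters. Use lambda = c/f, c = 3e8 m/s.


lambda = c / f = 3.0000e+08 / 4.6351e+09 = 0.06472352 m
d = 0.84200 * 0.06472352 = 0.05450 m

0.05450 m


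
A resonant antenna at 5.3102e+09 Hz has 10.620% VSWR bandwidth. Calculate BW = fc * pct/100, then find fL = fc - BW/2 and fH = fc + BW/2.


BW = 5.3102e+09 * 10.620/100 = 5.639432e+08 Hz
fL = 5.3102e+09 - 5.639432e+08/2 = 5.028e+09 Hz
fH = 5.3102e+09 + 5.639432e+08/2 = 5.592e+09 Hz

BW=5.639e+08 Hz, fL=5.028e+09 Hz, fH=5.592e+09 Hz


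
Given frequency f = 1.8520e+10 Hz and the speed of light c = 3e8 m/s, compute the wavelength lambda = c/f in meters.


lambda = c / f = 3.0000e+08 / 1.8520e+10 = 0.01620 m

0.01620 m


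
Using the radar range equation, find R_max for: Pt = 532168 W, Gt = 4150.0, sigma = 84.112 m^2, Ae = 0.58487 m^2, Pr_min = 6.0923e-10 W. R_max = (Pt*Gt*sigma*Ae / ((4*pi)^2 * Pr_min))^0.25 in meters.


R^4 = 532168*4150.0*84.112*0.58487 / ((4*pi)^2 * 6.0923e-10) = 1.129310e+18
R_max = 1.129310e+18^0.25 = 32599 m

32599 m


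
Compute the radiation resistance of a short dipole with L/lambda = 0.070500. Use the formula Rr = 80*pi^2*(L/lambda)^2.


Rr = 80 * pi^2 * (0.070500)^2 = 80 * 9.869604 * 4.970250e-03 = 3.924 ohm

3.924 ohm


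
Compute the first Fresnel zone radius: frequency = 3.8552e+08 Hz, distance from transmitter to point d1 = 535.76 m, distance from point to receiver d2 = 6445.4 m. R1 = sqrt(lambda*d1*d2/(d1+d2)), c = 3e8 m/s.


lambda = c / f = 3.0000e+08 / 3.8552e+08 = 0.7781697 m
R1 = sqrt(0.7781697 * 535.76 * 6445.4 / (535.76 + 6445.4)) = 19.62 m

19.62 m


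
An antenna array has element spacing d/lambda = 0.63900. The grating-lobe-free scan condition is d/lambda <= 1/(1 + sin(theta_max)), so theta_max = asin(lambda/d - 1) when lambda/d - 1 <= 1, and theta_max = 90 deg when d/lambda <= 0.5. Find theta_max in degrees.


lambda/d - 1 = 1/0.63900 - 1 = 0.5649452
theta_max = asin(0.5649452) = 34.40 deg

34.40 deg


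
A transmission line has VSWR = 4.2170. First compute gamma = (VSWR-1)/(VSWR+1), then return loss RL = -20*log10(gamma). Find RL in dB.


gamma = (4.2170 - 1) / (4.2170 + 1) = 0.6166379
RL = -20 * log10(0.6166379) = 4.199 dB

4.199 dB


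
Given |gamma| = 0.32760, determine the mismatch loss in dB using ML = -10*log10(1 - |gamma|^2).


ML = -10 * log10(1 - 0.32760^2) = -10 * log10(0.89267824) = 0.4931 dB

0.4931 dB


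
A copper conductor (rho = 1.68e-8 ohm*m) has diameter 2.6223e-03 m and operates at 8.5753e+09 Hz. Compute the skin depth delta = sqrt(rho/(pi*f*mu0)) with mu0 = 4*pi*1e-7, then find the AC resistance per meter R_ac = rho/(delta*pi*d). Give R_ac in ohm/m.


delta = sqrt(1.68e-8 / (pi * 8.5753e+09 * 4*pi*1e-7)) = 7.044499e-07 m
R_ac = 1.68e-8 / (7.044499e-07 * pi * 2.6223e-03) = 2.895 ohm/m

2.895 ohm/m


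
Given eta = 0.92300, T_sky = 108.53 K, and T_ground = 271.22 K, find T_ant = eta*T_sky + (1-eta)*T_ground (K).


T_ant = 0.92300 * 108.53 + (1 - 0.92300) * 271.22 = 121.1 K

121.1 K


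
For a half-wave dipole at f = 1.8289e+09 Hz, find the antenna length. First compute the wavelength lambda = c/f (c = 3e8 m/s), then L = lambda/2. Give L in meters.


lambda = c / f = 3.0000e+08 / 1.8289e+09 = 0.1640330 m
L = lambda / 2 = 0.1640330 / 2 = 0.08202 m

0.08202 m


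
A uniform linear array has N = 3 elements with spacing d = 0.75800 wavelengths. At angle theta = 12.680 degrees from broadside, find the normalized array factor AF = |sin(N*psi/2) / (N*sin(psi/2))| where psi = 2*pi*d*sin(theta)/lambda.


psi = 2*pi*0.75800*sin(12.680 deg) = 1.045430 rad
AF = |sin(3*1.045430/2) / (3*sin(1.045430/2))| = 0.6677

0.6677


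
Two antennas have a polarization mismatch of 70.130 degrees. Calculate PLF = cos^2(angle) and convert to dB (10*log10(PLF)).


PLF_linear = cos^2(70.130 deg) = 0.1155233
PLF_dB = 10 * log10(0.1155233) = -9.373 dB

-9.373 dB


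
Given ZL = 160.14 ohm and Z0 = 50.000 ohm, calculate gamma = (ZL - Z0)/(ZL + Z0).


gamma = (160.14 - 50.000) / (160.14 + 50.000) = 0.5241

0.5241


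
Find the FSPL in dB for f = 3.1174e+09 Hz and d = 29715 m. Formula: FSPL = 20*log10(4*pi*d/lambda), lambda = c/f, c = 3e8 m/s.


lambda = c / f = 3.0000e+08 / 3.1174e+09 = 0.09623404 m
FSPL = 20 * log10(4*pi*29715/0.09623404) = 131.8 dB

131.8 dB


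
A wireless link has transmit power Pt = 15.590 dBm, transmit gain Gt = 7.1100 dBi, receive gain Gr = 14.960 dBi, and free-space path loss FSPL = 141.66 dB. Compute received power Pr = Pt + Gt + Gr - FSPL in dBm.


Pr = 15.590 + 7.1100 + 14.960 - 141.66 = -104.00 dBm

-104.00 dBm


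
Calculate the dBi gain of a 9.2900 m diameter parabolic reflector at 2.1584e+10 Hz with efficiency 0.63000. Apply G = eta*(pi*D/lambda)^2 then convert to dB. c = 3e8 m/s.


lambda = c / f = 3.0000e+08 / 2.1584e+10 = 0.01389918 m
G_linear = 0.63000 * (pi * 9.2900 / 0.01389918)^2 = 2.777751e+06
G_dBi = 10 * log10(2.777751e+06) = 64.44 dBi

64.44 dBi


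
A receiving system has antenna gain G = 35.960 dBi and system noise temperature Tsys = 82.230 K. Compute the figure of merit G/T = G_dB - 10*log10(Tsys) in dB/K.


G/T = 35.960 - 10*log10(82.230) = 35.960 - 19.15030 = 16.81 dB/K

16.81 dB/K


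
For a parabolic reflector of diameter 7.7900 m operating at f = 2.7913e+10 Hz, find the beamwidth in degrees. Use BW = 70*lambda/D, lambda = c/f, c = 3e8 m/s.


lambda = c / f = 3.0000e+08 / 2.7913e+10 = 0.01074768 m
BW = 70 * 0.01074768 / 7.7900 = 0.09658 deg

0.09658 deg


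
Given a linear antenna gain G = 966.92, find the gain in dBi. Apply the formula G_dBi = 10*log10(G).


G_dBi = 10 * log10(966.92) = 29.85 dBi

29.85 dBi


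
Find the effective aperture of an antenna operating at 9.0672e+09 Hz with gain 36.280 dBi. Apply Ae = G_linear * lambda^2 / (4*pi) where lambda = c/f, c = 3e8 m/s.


lambda = c / f = 3.0000e+08 / 9.0672e+09 = 0.03308629 m
G_linear = 10^(36.280/10) = 4246.196
Ae = G_linear * lambda^2 / (4*pi) = 4246.196 * 0.03308629^2 / (4*pi) = 0.3699 m^2

0.3699 m^2


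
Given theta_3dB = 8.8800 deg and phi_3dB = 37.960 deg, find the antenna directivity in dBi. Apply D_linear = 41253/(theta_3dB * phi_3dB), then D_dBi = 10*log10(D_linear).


D_linear = 41253 / (8.8800 * 37.960) = 122.3817
D_dBi = 10 * log10(122.3817) = 20.88 dBi

20.88 dBi


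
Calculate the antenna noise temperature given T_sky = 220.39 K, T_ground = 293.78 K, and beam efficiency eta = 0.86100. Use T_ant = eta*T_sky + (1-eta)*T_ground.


T_ant = 0.86100 * 220.39 + (1 - 0.86100) * 293.78 = 230.6 K

230.6 K


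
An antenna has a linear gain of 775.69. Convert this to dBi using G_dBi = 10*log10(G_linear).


G_dBi = 10 * log10(775.69) = 28.90 dBi

28.90 dBi


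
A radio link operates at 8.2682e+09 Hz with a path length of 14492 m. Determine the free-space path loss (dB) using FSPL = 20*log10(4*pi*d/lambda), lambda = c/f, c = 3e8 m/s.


lambda = c / f = 3.0000e+08 / 8.2682e+09 = 0.03628359 m
FSPL = 20 * log10(4*pi*14492/0.03628359) = 134.0 dB

134.0 dB


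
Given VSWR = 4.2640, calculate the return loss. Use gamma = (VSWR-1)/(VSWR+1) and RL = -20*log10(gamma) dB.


gamma = (4.2640 - 1) / (4.2640 + 1) = 0.6200608
RL = -20 * log10(0.6200608) = 4.151 dB

4.151 dB


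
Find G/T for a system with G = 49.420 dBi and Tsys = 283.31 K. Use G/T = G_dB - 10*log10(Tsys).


G/T = 49.420 - 10*log10(283.31) = 49.420 - 24.52262 = 24.90 dB/K

24.90 dB/K


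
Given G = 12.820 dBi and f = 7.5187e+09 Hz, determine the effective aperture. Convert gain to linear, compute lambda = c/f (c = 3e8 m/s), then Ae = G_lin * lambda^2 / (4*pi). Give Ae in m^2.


lambda = c / f = 3.0000e+08 / 7.5187e+09 = 0.03990051 m
G_linear = 10^(12.820/10) = 19.14256
Ae = G_linear * lambda^2 / (4*pi) = 19.14256 * 0.03990051^2 / (4*pi) = 2.425e-03 m^2

2.425e-03 m^2


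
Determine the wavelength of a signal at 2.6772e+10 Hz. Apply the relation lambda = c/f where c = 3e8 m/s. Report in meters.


lambda = c / f = 3.0000e+08 / 2.6772e+10 = 0.01121 m

0.01121 m


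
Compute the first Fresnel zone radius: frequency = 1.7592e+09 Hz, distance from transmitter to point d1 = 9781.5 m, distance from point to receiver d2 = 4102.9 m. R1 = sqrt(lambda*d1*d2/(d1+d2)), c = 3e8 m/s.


lambda = c / f = 3.0000e+08 / 1.7592e+09 = 0.1705321 m
R1 = sqrt(0.1705321 * 9781.5 * 4102.9 / (9781.5 + 4102.9)) = 22.20 m

22.20 m


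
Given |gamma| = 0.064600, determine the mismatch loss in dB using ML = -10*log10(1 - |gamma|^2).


ML = -10 * log10(1 - 0.064600^2) = -10 * log10(0.99582684) = 0.01816 dB

0.01816 dB


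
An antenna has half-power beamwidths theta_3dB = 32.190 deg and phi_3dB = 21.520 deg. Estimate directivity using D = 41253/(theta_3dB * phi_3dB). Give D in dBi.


D_linear = 41253 / (32.190 * 21.520) = 59.55144
D_dBi = 10 * log10(59.55144) = 17.75 dBi

17.75 dBi


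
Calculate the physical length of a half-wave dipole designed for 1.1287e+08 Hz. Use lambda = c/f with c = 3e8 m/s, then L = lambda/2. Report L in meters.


lambda = c / f = 3.0000e+08 / 1.1287e+08 = 2.657925 m
L = lambda / 2 = 2.657925 / 2 = 1.329 m

1.329 m


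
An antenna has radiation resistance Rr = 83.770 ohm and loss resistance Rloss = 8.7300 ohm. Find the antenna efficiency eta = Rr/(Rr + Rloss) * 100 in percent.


eta = 83.770 / (83.770 + 8.7300) * 100 = 90.56%

90.56%


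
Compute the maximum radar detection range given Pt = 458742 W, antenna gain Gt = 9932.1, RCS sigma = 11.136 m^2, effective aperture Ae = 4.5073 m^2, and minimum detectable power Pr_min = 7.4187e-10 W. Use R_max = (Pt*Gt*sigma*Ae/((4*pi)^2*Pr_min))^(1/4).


R^4 = 458742*9932.1*11.136*4.5073 / ((4*pi)^2 * 7.4187e-10) = 1.952126e+18
R_max = 1.952126e+18^0.25 = 37379 m

37379 m


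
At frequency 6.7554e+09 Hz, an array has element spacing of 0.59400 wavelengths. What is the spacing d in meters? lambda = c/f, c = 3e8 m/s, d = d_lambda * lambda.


lambda = c / f = 3.0000e+08 / 6.7554e+09 = 0.04440892 m
d = 0.59400 * 0.04440892 = 0.02638 m

0.02638 m


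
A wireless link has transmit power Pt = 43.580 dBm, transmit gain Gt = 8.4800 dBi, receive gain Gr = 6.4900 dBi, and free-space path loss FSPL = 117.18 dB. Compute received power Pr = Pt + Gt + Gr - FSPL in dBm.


Pr = 43.580 + 8.4800 + 6.4900 - 117.18 = -58.63 dBm

-58.63 dBm


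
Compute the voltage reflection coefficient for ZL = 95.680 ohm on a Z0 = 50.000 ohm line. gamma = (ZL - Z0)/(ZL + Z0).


gamma = (95.680 - 50.000) / (95.680 + 50.000) = 0.3136

0.3136


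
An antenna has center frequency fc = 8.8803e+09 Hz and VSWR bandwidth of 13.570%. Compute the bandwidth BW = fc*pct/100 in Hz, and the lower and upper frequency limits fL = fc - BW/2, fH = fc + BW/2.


BW = 8.8803e+09 * 13.570/100 = 1.205057e+09 Hz
fL = 8.8803e+09 - 1.205057e+09/2 = 8.278e+09 Hz
fH = 8.8803e+09 + 1.205057e+09/2 = 9.483e+09 Hz

BW=1.205e+09 Hz, fL=8.278e+09 Hz, fH=9.483e+09 Hz


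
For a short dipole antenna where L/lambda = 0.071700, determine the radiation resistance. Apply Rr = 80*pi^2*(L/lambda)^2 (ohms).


Rr = 80 * pi^2 * (0.071700)^2 = 80 * 9.869604 * 5.140890e-03 = 4.059 ohm

4.059 ohm


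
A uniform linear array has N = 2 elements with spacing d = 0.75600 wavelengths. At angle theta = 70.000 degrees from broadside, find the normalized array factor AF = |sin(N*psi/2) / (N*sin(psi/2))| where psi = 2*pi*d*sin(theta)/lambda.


psi = 2*pi*0.75600*sin(70.000 deg) = 4.463623 rad
AF = |sin(2*4.463623/2) / (2*sin(4.463623/2))| = 0.6139

0.6139


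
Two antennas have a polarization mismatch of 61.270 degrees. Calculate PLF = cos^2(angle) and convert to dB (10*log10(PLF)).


PLF_linear = cos^2(61.270 deg) = 0.2310559
PLF_dB = 10 * log10(0.2310559) = -6.363 dB

-6.363 dB


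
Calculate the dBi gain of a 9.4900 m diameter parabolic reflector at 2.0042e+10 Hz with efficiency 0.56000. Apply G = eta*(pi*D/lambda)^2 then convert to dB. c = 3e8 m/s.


lambda = c / f = 3.0000e+08 / 2.0042e+10 = 0.01496857 m
G_linear = 0.56000 * (pi * 9.4900 / 0.01496857)^2 = 2.221568e+06
G_dBi = 10 * log10(2.221568e+06) = 63.47 dBi

63.47 dBi


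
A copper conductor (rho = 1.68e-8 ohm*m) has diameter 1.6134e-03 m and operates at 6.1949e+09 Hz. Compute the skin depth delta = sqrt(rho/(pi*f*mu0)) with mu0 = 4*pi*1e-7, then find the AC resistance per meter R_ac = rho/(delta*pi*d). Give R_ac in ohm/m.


delta = sqrt(1.68e-8 / (pi * 6.1949e+09 * 4*pi*1e-7)) = 8.288150e-07 m
R_ac = 1.68e-8 / (8.288150e-07 * pi * 1.6134e-03) = 3.999 ohm/m

3.999 ohm/m


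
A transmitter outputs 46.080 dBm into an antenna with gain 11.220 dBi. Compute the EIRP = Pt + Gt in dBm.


EIRP = Pt + Gt = 46.080 + 11.220 = 57.30 dBm

57.30 dBm


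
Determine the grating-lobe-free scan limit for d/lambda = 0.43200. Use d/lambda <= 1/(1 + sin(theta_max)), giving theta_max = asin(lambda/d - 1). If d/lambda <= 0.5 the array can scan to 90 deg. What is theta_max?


lambda/d - 1 = 1/0.43200 - 1 = 1.314815 >= 1
d/lambda <= 0.5, so the array can scan to endfire without grating lobes: theta_max = 90 deg

90 deg


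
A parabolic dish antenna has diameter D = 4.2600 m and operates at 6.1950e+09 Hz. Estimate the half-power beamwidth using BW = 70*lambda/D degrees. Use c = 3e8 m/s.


lambda = c / f = 3.0000e+08 / 6.1950e+09 = 0.04842615 m
BW = 70 * 0.04842615 / 4.2600 = 0.7957 deg

0.7957 deg


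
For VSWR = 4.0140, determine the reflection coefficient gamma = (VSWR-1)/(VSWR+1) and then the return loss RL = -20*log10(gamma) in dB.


gamma = (4.0140 - 1) / (4.0140 + 1) = 0.6011169
RL = -20 * log10(0.6011169) = 4.421 dB

4.421 dB


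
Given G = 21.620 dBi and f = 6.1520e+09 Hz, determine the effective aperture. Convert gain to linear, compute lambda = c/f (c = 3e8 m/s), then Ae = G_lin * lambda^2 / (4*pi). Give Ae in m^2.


lambda = c / f = 3.0000e+08 / 6.1520e+09 = 0.04876463 m
G_linear = 10^(21.620/10) = 145.2112
Ae = G_linear * lambda^2 / (4*pi) = 145.2112 * 0.04876463^2 / (4*pi) = 0.02748 m^2

0.02748 m^2


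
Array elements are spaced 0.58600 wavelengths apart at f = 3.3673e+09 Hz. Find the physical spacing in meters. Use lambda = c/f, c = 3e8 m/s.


lambda = c / f = 3.0000e+08 / 3.3673e+09 = 0.08909215 m
d = 0.58600 * 0.08909215 = 0.05221 m

0.05221 m


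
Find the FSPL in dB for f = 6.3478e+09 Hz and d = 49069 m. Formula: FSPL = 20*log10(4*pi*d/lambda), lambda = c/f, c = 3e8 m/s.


lambda = c / f = 3.0000e+08 / 6.3478e+09 = 0.04726047 m
FSPL = 20 * log10(4*pi*49069/0.04726047) = 142.3 dB

142.3 dB


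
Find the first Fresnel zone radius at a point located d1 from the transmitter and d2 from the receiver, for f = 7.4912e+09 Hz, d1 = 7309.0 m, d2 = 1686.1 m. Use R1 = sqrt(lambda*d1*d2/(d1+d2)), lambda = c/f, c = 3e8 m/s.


lambda = c / f = 3.0000e+08 / 7.4912e+09 = 0.04004699 m
R1 = sqrt(0.04004699 * 7309.0 * 1686.1 / (7309.0 + 1686.1)) = 7.407 m

7.407 m


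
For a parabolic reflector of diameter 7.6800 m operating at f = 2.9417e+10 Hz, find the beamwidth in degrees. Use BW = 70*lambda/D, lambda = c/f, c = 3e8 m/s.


lambda = c / f = 3.0000e+08 / 2.9417e+10 = 0.01019818 m
BW = 70 * 0.01019818 / 7.6800 = 0.09295 deg

0.09295 deg


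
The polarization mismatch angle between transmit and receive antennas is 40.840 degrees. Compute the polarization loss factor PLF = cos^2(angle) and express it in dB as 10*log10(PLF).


PLF_linear = cos^2(40.840 deg) = 0.5723508
PLF_dB = 10 * log10(0.5723508) = -2.423 dB

-2.423 dB


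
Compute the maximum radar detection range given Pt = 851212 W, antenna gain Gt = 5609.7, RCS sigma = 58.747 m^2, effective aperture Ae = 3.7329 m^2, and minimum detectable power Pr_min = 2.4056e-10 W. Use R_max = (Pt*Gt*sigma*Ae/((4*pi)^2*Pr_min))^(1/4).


R^4 = 851212*5609.7*58.747*3.7329 / ((4*pi)^2 * 2.4056e-10) = 2.756553e+19
R_max = 2.756553e+19^0.25 = 72459 m

72459 m


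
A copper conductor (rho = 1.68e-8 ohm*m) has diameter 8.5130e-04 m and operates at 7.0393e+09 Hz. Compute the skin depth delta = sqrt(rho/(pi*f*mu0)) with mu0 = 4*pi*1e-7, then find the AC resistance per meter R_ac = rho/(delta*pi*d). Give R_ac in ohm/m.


delta = sqrt(1.68e-8 / (pi * 7.0393e+09 * 4*pi*1e-7)) = 7.775173e-07 m
R_ac = 1.68e-8 / (7.775173e-07 * pi * 8.5130e-04) = 8.079 ohm/m

8.079 ohm/m


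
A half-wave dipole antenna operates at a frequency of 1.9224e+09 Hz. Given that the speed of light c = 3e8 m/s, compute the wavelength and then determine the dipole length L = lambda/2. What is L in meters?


lambda = c / f = 3.0000e+08 / 1.9224e+09 = 0.1560549 m
L = lambda / 2 = 0.1560549 / 2 = 0.07803 m

0.07803 m


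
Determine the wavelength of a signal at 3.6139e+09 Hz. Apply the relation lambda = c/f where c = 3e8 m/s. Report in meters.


lambda = c / f = 3.0000e+08 / 3.6139e+09 = 0.08301 m

0.08301 m


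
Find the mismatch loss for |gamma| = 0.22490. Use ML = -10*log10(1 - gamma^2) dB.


ML = -10 * log10(1 - 0.22490^2) = -10 * log10(0.94941999) = 0.2254 dB

0.2254 dB


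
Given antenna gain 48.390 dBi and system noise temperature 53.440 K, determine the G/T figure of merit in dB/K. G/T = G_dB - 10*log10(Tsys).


G/T = 48.390 - 10*log10(53.440) = 48.390 - 17.27866 = 31.11 dB/K

31.11 dB/K


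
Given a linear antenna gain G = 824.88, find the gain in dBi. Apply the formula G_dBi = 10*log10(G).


G_dBi = 10 * log10(824.88) = 29.16 dBi

29.16 dBi


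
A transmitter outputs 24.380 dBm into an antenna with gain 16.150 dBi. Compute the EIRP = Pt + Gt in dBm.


EIRP = Pt + Gt = 24.380 + 16.150 = 40.53 dBm

40.53 dBm


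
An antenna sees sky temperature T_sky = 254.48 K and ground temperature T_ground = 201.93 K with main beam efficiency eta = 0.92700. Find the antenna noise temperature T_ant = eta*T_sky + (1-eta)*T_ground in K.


T_ant = 0.92700 * 254.48 + (1 - 0.92700) * 201.93 = 250.6 K

250.6 K


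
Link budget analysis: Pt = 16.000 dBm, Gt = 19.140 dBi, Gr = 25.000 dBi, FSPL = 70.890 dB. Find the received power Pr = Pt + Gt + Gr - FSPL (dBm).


Pr = 16.000 + 19.140 + 25.000 - 70.890 = -10.75 dBm

-10.75 dBm


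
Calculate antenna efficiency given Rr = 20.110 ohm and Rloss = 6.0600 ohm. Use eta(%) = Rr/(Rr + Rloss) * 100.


eta = 20.110 / (20.110 + 6.0600) * 100 = 76.84%

76.84%


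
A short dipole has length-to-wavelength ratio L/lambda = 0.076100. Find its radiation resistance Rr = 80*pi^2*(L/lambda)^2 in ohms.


Rr = 80 * pi^2 * (0.076100)^2 = 80 * 9.869604 * 5.791210e-03 = 4.573 ohm

4.573 ohm


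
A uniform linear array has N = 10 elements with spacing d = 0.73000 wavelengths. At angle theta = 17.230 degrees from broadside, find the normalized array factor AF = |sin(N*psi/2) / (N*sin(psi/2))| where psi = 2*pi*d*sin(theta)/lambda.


psi = 2*pi*0.73000*sin(17.230 deg) = 1.358626 rad
AF = |sin(10*1.358626/2) / (10*sin(1.358626/2))| = 0.07770

0.07770


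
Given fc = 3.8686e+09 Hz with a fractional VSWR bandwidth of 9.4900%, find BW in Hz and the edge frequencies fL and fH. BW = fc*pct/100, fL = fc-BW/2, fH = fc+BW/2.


BW = 3.8686e+09 * 9.4900/100 = 3.671301e+08 Hz
fL = 3.8686e+09 - 3.671301e+08/2 = 3.685e+09 Hz
fH = 3.8686e+09 + 3.671301e+08/2 = 4.052e+09 Hz

BW=3.671e+08 Hz, fL=3.685e+09 Hz, fH=4.052e+09 Hz


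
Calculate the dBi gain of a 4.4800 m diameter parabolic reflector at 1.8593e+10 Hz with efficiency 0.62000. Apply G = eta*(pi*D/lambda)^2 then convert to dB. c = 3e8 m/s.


lambda = c / f = 3.0000e+08 / 1.8593e+10 = 0.01613510 m
G_linear = 0.62000 * (pi * 4.4800 / 0.01613510)^2 = 471741.6
G_dBi = 10 * log10(471741.6) = 56.74 dBi

56.74 dBi


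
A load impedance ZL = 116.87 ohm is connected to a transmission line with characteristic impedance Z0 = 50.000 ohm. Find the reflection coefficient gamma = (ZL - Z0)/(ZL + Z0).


gamma = (116.87 - 50.000) / (116.87 + 50.000) = 0.4007

0.4007


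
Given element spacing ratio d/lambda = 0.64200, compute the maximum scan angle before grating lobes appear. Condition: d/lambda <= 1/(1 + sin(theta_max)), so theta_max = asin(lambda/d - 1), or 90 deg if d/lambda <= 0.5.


lambda/d - 1 = 1/0.64200 - 1 = 0.5576324
theta_max = asin(0.5576324) = 33.89 deg

33.89 deg


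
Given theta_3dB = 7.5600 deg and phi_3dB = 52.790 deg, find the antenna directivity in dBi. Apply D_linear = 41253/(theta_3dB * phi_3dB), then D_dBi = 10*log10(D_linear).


D_linear = 41253 / (7.5600 * 52.790) = 103.3670
D_dBi = 10 * log10(103.3670) = 20.14 dBi

20.14 dBi


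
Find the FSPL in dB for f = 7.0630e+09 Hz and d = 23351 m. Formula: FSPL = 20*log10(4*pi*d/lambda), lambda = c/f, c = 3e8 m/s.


lambda = c / f = 3.0000e+08 / 7.0630e+09 = 0.04247487 m
FSPL = 20 * log10(4*pi*23351/0.04247487) = 136.8 dB

136.8 dB


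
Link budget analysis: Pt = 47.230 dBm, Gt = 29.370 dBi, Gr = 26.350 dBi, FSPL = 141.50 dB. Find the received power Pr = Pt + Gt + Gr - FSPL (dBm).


Pr = 47.230 + 29.370 + 26.350 - 141.50 = -38.55 dBm

-38.55 dBm


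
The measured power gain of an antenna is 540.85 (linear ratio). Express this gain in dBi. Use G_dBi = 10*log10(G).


G_dBi = 10 * log10(540.85) = 27.33 dBi

27.33 dBi


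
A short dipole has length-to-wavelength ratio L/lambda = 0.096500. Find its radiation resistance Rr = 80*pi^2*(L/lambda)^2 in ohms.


Rr = 80 * pi^2 * (0.096500)^2 = 80 * 9.869604 * 9.312250e-03 = 7.353 ohm

7.353 ohm


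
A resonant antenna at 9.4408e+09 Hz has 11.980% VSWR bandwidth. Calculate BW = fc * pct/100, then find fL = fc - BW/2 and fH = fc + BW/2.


BW = 9.4408e+09 * 11.980/100 = 1.131008e+09 Hz
fL = 9.4408e+09 - 1.131008e+09/2 = 8.875e+09 Hz
fH = 9.4408e+09 + 1.131008e+09/2 = 1.001e+10 Hz

BW=1.131e+09 Hz, fL=8.875e+09 Hz, fH=1.001e+10 Hz


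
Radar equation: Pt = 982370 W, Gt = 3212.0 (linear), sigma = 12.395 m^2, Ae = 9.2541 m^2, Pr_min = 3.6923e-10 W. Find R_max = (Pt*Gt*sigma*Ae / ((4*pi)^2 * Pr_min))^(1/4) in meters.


R^4 = 982370*3212.0*12.395*9.2541 / ((4*pi)^2 * 3.6923e-10) = 6.207470e+18
R_max = 6.207470e+18^0.25 = 49915 m

49915 m


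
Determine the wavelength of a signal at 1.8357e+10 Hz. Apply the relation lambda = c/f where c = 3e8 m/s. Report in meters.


lambda = c / f = 3.0000e+08 / 1.8357e+10 = 0.01634 m

0.01634 m


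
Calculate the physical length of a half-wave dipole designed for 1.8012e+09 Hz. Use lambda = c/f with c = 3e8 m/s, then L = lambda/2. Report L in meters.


lambda = c / f = 3.0000e+08 / 1.8012e+09 = 0.1665556 m
L = lambda / 2 = 0.1665556 / 2 = 0.08328 m

0.08328 m


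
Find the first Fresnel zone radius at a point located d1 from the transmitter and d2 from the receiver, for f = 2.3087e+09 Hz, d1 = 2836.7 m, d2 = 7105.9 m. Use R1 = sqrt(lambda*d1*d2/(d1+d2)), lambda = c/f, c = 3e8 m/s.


lambda = c / f = 3.0000e+08 / 2.3087e+09 = 0.1299433 m
R1 = sqrt(0.1299433 * 2836.7 * 7105.9 / (2836.7 + 7105.9)) = 16.23 m

16.23 m


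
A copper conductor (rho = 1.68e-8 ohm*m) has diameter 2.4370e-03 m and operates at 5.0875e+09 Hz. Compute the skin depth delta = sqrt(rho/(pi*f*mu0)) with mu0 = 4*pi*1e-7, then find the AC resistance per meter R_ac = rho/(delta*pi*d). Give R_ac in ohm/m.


delta = sqrt(1.68e-8 / (pi * 5.0875e+09 * 4*pi*1e-7)) = 9.145818e-07 m
R_ac = 1.68e-8 / (9.145818e-07 * pi * 2.4370e-03) = 2.399 ohm/m

2.399 ohm/m


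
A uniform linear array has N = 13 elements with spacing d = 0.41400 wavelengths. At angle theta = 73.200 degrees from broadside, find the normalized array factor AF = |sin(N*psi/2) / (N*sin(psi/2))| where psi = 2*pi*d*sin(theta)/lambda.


psi = 2*pi*0.41400*sin(73.200 deg) = 2.490217 rad
AF = |sin(13*2.490217/2) / (13*sin(2.490217/2))| = 0.03738

0.03738


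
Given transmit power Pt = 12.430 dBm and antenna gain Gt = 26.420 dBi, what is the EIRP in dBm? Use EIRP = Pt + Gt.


EIRP = Pt + Gt = 12.430 + 26.420 = 38.85 dBm

38.85 dBm


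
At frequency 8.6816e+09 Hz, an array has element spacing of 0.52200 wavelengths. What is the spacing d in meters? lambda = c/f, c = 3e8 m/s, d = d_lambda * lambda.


lambda = c / f = 3.0000e+08 / 8.6816e+09 = 0.03455584 m
d = 0.52200 * 0.03455584 = 0.01804 m

0.01804 m


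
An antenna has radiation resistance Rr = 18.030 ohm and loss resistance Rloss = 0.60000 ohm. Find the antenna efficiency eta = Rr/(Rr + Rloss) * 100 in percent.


eta = 18.030 / (18.030 + 0.60000) * 100 = 96.78%

96.78%


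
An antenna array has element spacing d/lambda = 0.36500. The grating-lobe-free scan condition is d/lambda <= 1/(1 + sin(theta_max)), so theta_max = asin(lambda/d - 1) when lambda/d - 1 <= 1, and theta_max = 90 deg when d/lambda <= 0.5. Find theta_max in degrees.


lambda/d - 1 = 1/0.36500 - 1 = 1.739726 >= 1
d/lambda <= 0.5, so the array can scan to endfire without grating lobes: theta_max = 90 deg

90 deg


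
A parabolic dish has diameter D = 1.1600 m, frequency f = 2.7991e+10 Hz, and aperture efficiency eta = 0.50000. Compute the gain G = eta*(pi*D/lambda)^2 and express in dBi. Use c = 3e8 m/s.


lambda = c / f = 3.0000e+08 / 2.7991e+10 = 0.01071773 m
G_linear = 0.50000 * (pi * 1.1600 / 0.01071773)^2 = 57806.96
G_dBi = 10 * log10(57806.96) = 47.62 dBi

47.62 dBi


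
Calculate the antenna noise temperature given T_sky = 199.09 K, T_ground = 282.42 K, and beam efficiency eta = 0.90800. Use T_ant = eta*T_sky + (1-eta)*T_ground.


T_ant = 0.90800 * 199.09 + (1 - 0.90800) * 282.42 = 206.8 K

206.8 K


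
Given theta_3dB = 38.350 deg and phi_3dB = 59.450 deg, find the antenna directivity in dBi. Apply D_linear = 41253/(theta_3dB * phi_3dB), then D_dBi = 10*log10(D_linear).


D_linear = 41253 / (38.350 * 59.450) = 18.09416
D_dBi = 10 * log10(18.09416) = 12.58 dBi

12.58 dBi


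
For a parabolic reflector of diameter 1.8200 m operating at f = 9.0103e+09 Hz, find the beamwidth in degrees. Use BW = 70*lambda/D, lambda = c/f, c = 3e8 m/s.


lambda = c / f = 3.0000e+08 / 9.0103e+09 = 0.03329523 m
BW = 70 * 0.03329523 / 1.8200 = 1.281 deg

1.281 deg


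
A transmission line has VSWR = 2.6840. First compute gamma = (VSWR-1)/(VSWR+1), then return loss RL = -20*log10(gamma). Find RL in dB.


gamma = (2.6840 - 1) / (2.6840 + 1) = 0.4571118
RL = -20 * log10(0.4571118) = 6.800 dB

6.800 dB


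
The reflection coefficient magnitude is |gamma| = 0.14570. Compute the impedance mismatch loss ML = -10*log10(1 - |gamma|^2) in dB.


ML = -10 * log10(1 - 0.14570^2) = -10 * log10(0.97877151) = 0.09319 dB

0.09319 dB


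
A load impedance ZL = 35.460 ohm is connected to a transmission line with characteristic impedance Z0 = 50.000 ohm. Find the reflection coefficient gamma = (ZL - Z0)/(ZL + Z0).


gamma = (35.460 - 50.000) / (35.460 + 50.000) = -0.1701

-0.1701


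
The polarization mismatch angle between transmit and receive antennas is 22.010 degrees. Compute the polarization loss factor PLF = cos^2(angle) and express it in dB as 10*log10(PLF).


PLF_linear = cos^2(22.010 deg) = 0.8595486
PLF_dB = 10 * log10(0.8595486) = -0.6573 dB

-0.6573 dB


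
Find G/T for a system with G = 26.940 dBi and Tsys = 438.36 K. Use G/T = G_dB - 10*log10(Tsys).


G/T = 26.940 - 10*log10(438.36) = 26.940 - 26.41831 = 0.5217 dB/K

0.5217 dB/K


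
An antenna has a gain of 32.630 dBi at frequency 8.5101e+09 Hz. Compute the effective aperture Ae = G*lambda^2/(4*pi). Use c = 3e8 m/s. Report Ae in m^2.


lambda = c / f = 3.0000e+08 / 8.5101e+09 = 0.03525223 m
G_linear = 10^(32.630/10) = 1832.314
Ae = G_linear * lambda^2 / (4*pi) = 1832.314 * 0.03525223^2 / (4*pi) = 0.1812 m^2

0.1812 m^2


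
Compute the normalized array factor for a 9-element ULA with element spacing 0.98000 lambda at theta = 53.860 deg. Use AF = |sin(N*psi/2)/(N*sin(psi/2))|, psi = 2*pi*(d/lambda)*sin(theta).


psi = 2*pi*0.98000*sin(53.860 deg) = 4.972681 rad
AF = |sin(9*4.972681/2) / (9*sin(4.972681/2))| = 0.06863

0.06863


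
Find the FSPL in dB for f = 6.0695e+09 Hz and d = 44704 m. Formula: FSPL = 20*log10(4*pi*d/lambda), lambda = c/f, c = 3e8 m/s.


lambda = c / f = 3.0000e+08 / 6.0695e+09 = 0.04942747 m
FSPL = 20 * log10(4*pi*44704/0.04942747) = 141.1 dB

141.1 dB


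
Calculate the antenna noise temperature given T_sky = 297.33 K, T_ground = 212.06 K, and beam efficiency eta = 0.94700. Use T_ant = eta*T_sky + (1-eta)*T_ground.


T_ant = 0.94700 * 297.33 + (1 - 0.94700) * 212.06 = 292.8 K

292.8 K


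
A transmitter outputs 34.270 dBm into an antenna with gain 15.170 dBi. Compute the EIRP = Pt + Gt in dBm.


EIRP = Pt + Gt = 34.270 + 15.170 = 49.44 dBm

49.44 dBm


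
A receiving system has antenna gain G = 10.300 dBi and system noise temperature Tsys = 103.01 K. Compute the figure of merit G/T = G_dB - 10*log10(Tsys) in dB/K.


G/T = 10.300 - 10*log10(103.01) = 10.300 - 20.12879 = -9.829 dB/K

-9.829 dB/K


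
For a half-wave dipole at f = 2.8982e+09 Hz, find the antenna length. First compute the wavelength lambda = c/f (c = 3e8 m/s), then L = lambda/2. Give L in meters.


lambda = c / f = 3.0000e+08 / 2.8982e+09 = 0.1035125 m
L = lambda / 2 = 0.1035125 / 2 = 0.05176 m

0.05176 m


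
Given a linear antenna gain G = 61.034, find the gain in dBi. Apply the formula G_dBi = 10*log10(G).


G_dBi = 10 * log10(61.034) = 17.86 dBi

17.86 dBi


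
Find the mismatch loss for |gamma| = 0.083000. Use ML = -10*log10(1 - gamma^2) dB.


ML = -10 * log10(1 - 0.083000^2) = -10 * log10(0.993111) = 0.03002 dB

0.03002 dB


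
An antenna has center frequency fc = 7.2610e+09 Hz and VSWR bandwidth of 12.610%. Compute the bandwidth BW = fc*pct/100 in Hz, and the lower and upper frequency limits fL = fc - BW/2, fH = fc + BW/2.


BW = 7.2610e+09 * 12.610/100 = 9.156121e+08 Hz
fL = 7.2610e+09 - 9.156121e+08/2 = 6.803e+09 Hz
fH = 7.2610e+09 + 9.156121e+08/2 = 7.719e+09 Hz

BW=9.156e+08 Hz, fL=6.803e+09 Hz, fH=7.719e+09 Hz


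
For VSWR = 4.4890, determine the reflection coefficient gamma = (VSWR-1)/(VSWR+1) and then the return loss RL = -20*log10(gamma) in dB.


gamma = (4.4890 - 1) / (4.4890 + 1) = 0.6356349
RL = -20 * log10(0.6356349) = 3.936 dB

3.936 dB


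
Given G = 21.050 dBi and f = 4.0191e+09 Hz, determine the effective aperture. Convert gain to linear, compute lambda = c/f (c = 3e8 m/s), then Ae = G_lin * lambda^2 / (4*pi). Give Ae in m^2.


lambda = c / f = 3.0000e+08 / 4.0191e+09 = 0.07464358 m
G_linear = 10^(21.050/10) = 127.3503
Ae = G_linear * lambda^2 / (4*pi) = 127.3503 * 0.07464358^2 / (4*pi) = 0.05646 m^2

0.05646 m^2


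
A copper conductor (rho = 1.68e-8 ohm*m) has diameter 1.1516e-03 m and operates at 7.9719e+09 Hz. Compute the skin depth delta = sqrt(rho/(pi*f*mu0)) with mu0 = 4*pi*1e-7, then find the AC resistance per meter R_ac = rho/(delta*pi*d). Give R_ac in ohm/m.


delta = sqrt(1.68e-8 / (pi * 7.9719e+09 * 4*pi*1e-7)) = 7.306239e-07 m
R_ac = 1.68e-8 / (7.306239e-07 * pi * 1.1516e-03) = 6.356 ohm/m

6.356 ohm/m


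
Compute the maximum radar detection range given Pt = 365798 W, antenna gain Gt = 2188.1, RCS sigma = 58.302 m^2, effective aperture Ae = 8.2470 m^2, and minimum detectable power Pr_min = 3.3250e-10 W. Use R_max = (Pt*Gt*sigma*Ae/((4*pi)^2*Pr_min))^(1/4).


R^4 = 365798*2188.1*58.302*8.2470 / ((4*pi)^2 * 3.3250e-10) = 7.329537e+18
R_max = 7.329537e+18^0.25 = 52032 m

52032 m


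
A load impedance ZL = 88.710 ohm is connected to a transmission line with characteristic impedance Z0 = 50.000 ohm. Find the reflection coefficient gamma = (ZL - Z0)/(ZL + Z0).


gamma = (88.710 - 50.000) / (88.710 + 50.000) = 0.2791

0.2791


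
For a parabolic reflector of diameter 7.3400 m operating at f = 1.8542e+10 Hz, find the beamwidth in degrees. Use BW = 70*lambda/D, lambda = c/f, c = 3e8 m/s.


lambda = c / f = 3.0000e+08 / 1.8542e+10 = 0.01617948 m
BW = 70 * 0.01617948 / 7.3400 = 0.1543 deg

0.1543 deg


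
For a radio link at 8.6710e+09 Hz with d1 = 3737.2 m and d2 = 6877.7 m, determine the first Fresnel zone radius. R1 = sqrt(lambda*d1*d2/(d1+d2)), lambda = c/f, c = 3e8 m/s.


lambda = c / f = 3.0000e+08 / 8.6710e+09 = 0.03459809 m
R1 = sqrt(0.03459809 * 3737.2 * 6877.7 / (3737.2 + 6877.7)) = 9.153 m

9.153 m


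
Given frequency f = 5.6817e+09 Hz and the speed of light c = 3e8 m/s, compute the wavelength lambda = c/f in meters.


lambda = c / f = 3.0000e+08 / 5.6817e+09 = 0.05280 m

0.05280 m


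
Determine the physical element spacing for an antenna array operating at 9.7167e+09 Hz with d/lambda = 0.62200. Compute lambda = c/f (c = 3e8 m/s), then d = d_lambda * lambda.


lambda = c / f = 3.0000e+08 / 9.7167e+09 = 0.03087468 m
d = 0.62200 * 0.03087468 = 0.01920 m

0.01920 m


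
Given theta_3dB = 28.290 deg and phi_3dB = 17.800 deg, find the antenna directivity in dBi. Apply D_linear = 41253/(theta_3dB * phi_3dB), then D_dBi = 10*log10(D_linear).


D_linear = 41253 / (28.290 * 17.800) = 81.92238
D_dBi = 10 * log10(81.92238) = 19.13 dBi

19.13 dBi


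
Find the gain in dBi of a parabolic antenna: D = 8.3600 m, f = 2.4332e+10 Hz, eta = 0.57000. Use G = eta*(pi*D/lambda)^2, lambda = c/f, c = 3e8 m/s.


lambda = c / f = 3.0000e+08 / 2.4332e+10 = 0.01232944 m
G_linear = 0.57000 * (pi * 8.3600 / 0.01232944)^2 = 2.586428e+06
G_dBi = 10 * log10(2.586428e+06) = 64.13 dBi

64.13 dBi


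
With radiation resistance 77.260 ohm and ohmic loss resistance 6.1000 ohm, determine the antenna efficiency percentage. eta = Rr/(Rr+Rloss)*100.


eta = 77.260 / (77.260 + 6.1000) * 100 = 92.68%

92.68%


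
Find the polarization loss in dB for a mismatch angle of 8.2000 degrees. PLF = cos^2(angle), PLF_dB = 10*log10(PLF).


PLF_linear = cos^2(8.2000 deg) = 0.9796570
PLF_dB = 10 * log10(0.9796570) = -0.08926 dB

-0.08926 dB


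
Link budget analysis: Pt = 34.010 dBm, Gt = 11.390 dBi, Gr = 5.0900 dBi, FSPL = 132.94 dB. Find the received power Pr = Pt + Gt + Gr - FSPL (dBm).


Pr = 34.010 + 11.390 + 5.0900 - 132.94 = -82.45 dBm

-82.45 dBm


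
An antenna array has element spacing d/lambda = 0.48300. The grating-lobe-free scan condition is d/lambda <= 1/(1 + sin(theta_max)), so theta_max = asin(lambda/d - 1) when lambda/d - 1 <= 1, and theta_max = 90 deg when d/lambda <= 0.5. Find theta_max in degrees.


lambda/d - 1 = 1/0.48300 - 1 = 1.070393 >= 1
d/lambda <= 0.5, so the array can scan to endfire without grating lobes: theta_max = 90 deg

90 deg


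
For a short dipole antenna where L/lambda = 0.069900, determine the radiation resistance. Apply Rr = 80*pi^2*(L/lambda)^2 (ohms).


Rr = 80 * pi^2 * (0.069900)^2 = 80 * 9.869604 * 4.886010e-03 = 3.858 ohm

3.858 ohm
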